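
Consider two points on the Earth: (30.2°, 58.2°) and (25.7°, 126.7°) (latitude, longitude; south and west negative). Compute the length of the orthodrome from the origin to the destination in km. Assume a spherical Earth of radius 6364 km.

cos σ = sin φ₁ sin φ₂ + cos φ₁ cos φ₂ cos Δλ
      = sin(30.20°)sin(25.70°) + cos(30.20°)cos(25.70°)cos(68.50°) = 0.5036
σ = 59.764° → d = Rσ = 6364·1.04308 = 6638 km

6638 km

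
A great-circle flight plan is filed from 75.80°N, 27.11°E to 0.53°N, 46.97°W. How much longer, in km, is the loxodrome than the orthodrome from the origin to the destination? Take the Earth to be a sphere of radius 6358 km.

341 km

Great circle: cos σ = sin φ₁ sin φ₂ + cos φ₁ cos φ₂ cos Δλ,  σ = 1.4945 rad → d_gc = 9501.8 km
Rhumb line: Δψ = -2.0737, q = Δφ/Δψ = 0.6335, d_rh = R√(Δφ²+q²Δλ²) = 9843.0 km
Excess = 9843.0 − 9501.8 = 341.2 ≈ 341 km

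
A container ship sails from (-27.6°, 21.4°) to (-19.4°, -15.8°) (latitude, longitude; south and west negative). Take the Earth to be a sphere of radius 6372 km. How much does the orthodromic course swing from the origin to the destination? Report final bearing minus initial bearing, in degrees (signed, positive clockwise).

Initial bearing θ₁ = atan2(sin Δλ cos φ₂, cos φ₁ sin φ₂ − sin φ₁ cos φ₂ cos Δλ) = 275.38°
Final bearing θ₂ = (initial bearing from the destination back to the start) + 180° = 290.71°
Δθ = θ₂ − θ₁ = +15.3°

+15.3°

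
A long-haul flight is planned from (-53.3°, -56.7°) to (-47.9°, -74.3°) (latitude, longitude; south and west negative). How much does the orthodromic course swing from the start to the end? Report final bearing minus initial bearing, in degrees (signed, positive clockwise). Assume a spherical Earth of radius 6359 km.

+13.7°

Initial bearing θ₁ = atan2(sin Δλ cos φ₂, cos φ₁ sin φ₂ − sin φ₁ cos φ₂ cos Δλ) = 288.78°
Final bearing θ₂ = (initial bearing from the destination back to the start) + 180° = 302.44°
Δθ = θ₂ − θ₁ = +13.7°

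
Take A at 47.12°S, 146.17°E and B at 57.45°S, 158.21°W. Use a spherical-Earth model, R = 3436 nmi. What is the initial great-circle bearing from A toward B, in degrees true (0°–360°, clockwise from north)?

128.3°

N = sin Δλ·cos φ₂ = +0.4440;  D = cos φ₁ sin φ₂ − sin φ₁ cos φ₂ cos Δλ = -0.3509
initial course = atan2(N, D) = 128.32°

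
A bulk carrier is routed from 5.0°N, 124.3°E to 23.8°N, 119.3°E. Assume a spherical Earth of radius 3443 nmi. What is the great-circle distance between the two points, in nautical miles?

1166 nmi

cos σ = sin φ₁ sin φ₂ + cos φ₁ cos φ₂ cos Δλ
      = sin(5.00°)sin(23.80°) + cos(5.00°)cos(23.80°)cos(-5.00°) = 0.9432
σ = 19.407° → d = Rσ = 3443·0.33872 = 1166 nmi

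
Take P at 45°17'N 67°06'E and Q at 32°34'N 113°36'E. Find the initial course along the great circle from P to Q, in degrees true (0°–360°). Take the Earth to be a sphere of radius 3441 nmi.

93.1°

θ = atan2( sin Δλ·cos φ₂ ,  cos φ₁ sin φ₂ − sin φ₁ cos φ₂ cos Δλ )
  = atan2(+0.6113, -0.0335) = 93.14°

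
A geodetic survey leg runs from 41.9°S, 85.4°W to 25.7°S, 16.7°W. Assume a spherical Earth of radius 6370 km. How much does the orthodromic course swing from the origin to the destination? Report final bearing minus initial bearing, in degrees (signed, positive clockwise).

At departure: θ₁ = atan2(sin Δλ cos φ₂, cos φ₁ sin φ₂ − sin φ₁ cos φ₂ cos Δλ) = 97.07°
At arrival: θ₂ = atan2(sin Δλ cos φ₁, −cos φ₂ sin φ₁ + sin φ₂ cos φ₁ cos Δλ) = 55.06°
Δθ = θ₂ − θ₁ = -42.0°

-42.0°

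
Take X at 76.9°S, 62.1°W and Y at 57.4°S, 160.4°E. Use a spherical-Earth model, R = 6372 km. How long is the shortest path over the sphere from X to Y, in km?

Haversine: a = sin²(Δφ/2)+cos φ₁ cos φ₂ sin²(Δλ/2) = 0.13475;  σ = 2·atan2(√a,√(1−a))
σ = 43.072° → d = Rσ = 6372·0.75175 = 4790 km

4790 km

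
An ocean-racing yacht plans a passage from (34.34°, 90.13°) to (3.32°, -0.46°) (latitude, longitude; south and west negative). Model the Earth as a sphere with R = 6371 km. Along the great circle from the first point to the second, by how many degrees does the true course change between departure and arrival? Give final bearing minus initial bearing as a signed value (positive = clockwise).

-37.4°

Initial bearing θ₁ = atan2(sin Δλ cos φ₂, cos φ₁ sin φ₂ − sin φ₁ cos φ₂ cos Δλ) = 273.07°
Final bearing θ₂ = (initial bearing from the destination back to the start) + 180° = 235.68°
Δθ = θ₂ − θ₁ = -37.4°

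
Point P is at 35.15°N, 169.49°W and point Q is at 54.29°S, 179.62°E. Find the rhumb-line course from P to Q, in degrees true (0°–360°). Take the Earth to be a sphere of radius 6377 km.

Δψ = ln[tan(π/4+φ₂/2)/tan(π/4+φ₁/2)] = -1.7889
Δλ = -0.1901 rad (taken the short way round)
course = atan2(Δλ, Δψ) = 186.06°

186.1°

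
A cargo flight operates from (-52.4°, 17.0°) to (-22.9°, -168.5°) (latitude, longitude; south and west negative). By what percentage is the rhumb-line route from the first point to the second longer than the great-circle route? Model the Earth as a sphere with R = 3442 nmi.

Great circle: σ = 1.8247 rad → d_gc = Rσ = 6280.6 nmi
Rhumb: Δφ = +0.5149, Δλ = +3.0456, Δψ = +0.6668, q = Δφ/Δψ = 0.7722 → d_rh = R√(Δφ²+q²Δλ²) = 8286.4 nmi
Excess = (8286.4 − 6280.6) / 6280.6 = 2005.8 / 6280.6 = 31.94% ≈ 31.9%

31.9%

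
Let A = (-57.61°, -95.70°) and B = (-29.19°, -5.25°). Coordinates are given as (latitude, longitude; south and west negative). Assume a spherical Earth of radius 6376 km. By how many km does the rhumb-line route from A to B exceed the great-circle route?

437 km

Great circle: cos σ = sin φ₁ sin φ₂ + cos φ₁ cos φ₂ cos Δλ,  σ = 1.1504 rad → d_gc = 7334.70 km
Rhumb line: Δψ = +0.7033, q = Δφ/Δψ = 0.7052, d_rh = R√(Δφ²+q²Δλ²) = 7771.25 km
Excess = 7771.25 − 7334.70 = 436.55 ≈ 437 km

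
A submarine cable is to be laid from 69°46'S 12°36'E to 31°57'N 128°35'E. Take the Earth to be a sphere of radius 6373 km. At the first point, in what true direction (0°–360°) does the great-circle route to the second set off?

N = sin Δλ·cos φ₂ = +0.7627;  D = cos φ₁ sin φ₂ − sin φ₁ cos φ₂ cos Δλ = -0.1658
initial course = atan2(N, D) = 102.26°

102.3°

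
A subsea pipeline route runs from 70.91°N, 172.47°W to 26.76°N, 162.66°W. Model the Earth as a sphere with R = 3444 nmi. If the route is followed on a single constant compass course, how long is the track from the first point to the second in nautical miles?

Rhumb course C = atan2(Δλ, Δψ) with Δψ = ln[tan(π/4+φ₂/2)/tan(π/4+φ₁/2)] = -1.2979, Δλ = +0.1712 → C = 172.48°
d = R·|Δφ| / |cos C| = 3444·0.77056 / 0.99141 = 2677 nmi

2677 nmi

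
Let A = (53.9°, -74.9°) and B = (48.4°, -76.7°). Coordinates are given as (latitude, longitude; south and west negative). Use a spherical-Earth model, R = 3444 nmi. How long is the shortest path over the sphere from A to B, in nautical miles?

Haversine: a = sin²(Δφ/2)+cos φ₁ cos φ₂ sin²(Δλ/2) = 0.00240;  σ = 2·atan2(√a,√(1−a))
σ = 5.614° → d = Rσ = 3444·0.09799 = 337 nmi

337 nmi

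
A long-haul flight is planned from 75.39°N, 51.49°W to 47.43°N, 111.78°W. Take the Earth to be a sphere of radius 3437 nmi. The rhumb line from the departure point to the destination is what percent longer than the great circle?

3.7%

Great circle: σ = 0.6481 rad → d_gc = Rσ = 2227.7 nmi
Rhumb: Δφ = -0.4880, Δλ = -1.0523, Δψ = -1.1115, q = Δφ/Δψ = 0.4390 → d_rh = R√(Δφ²+q²Δλ²) = 2309.6 nmi
Excess = (2309.6 − 2227.7) / 2227.7 = 81.9 / 2227.7 = 3.68% ≈ 3.7%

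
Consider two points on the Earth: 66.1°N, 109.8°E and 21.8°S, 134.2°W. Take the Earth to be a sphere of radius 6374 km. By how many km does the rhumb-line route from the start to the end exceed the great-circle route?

741 km

Great circle: cos σ = sin φ₁ sin φ₂ + cos φ₁ cos φ₂ cos Δλ,  σ = 2.0995 rad → d_gc = 13382.3 km
Rhumb line: Δψ = -1.9429, q = Δφ/Δψ = 0.7896, d_rh = R√(Δφ²+q²Δλ²) = 14122.9 km
Excess = 14122.9 − 13382.3 = 740.6 ≈ 741 km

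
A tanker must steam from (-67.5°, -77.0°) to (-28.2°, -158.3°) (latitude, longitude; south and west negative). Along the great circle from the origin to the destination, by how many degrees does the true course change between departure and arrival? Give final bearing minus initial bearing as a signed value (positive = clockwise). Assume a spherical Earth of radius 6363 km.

+68.1°

At departure: θ₁ = atan2(sin Δλ cos φ₂, cos φ₁ sin φ₂ − sin φ₁ cos φ₂ cos Δλ) = 266.21°
At arrival: θ₂ = atan2(sin Δλ cos φ₁, −cos φ₂ sin φ₁ + sin φ₂ cos φ₁ cos Δλ) = 334.32°
Δθ = θ₂ − θ₁ = +68.1°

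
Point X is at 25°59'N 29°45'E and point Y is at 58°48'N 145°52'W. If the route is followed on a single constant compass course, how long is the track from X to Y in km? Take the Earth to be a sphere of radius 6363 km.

14332 km

Rhumb course C = atan2(Δλ, Δψ) with Δψ = ln[tan(π/4+φ₂/2)/tan(π/4+φ₁/2)] = +0.8059, Δλ = -3.0651 → C = 284.73°
d = R·|Δφ| / |cos C| = 6363·0.57276 / 0.25429 = 14332 km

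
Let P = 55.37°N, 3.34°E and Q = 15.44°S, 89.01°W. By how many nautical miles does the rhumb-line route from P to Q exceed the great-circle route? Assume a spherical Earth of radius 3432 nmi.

Great circle: cos σ = sin φ₁ sin φ₂ + cos φ₁ cos φ₂ cos Δλ,  σ = 1.8147 rad → d_gc = 6228.2 nmi
Rhumb line: Δψ = -1.4383, q = Δφ/Δψ = 0.8592, d_rh = R√(Δφ²+q²Δλ²) = 6370.4 nmi
Excess = 6370.4 − 6228.2 = 142.2 ≈ 142 nmi

142 nmi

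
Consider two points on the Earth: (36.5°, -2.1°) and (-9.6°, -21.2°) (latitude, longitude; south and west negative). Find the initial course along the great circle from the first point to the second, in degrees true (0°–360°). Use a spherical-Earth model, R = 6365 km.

205.1°

N = sin Δλ·cos φ₂ = -0.3226;  D = cos φ₁ sin φ₂ − sin φ₁ cos φ₂ cos Δλ = -0.6883
initial course = atan2(N, D) = 205.12°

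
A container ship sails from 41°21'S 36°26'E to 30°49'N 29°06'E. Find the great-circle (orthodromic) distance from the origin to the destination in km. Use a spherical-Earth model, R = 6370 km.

Haversine: a = sin²(Δφ/2)+cos φ₁ cos φ₂ sin²(Δλ/2) = 0.34951;  σ = 2·atan2(√a,√(1−a))
σ = 72.484° → d = Rσ = 6370·1.26508 = 8059 km

8059 km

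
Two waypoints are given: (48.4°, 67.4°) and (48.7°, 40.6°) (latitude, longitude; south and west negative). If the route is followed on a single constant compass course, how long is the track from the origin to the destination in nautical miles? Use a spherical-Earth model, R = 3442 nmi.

1066 nmi

Δψ = ln[tan(π/4+φ₂/2)/tan(π/4+φ₁/2)] = +0.0079;  Δφ = +0.0052 rad,  Δλ = -0.4677 rad
q = Δφ/Δψ = 0.6620
d = R·√(Δφ² + q²Δλ²) = 3442·0.30968 = 1066 nmi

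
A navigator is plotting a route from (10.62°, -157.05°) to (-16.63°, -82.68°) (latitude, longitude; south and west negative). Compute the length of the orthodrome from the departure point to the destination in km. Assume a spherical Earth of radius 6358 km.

8700 km

Haversine: a = sin²(Δφ/2)+cos φ₁ cos φ₂ sin²(Δλ/2) = 0.39951;  σ = 2·atan2(√a,√(1−a))
σ = 78.405° → d = Rσ = 6358·1.36843 = 8700 km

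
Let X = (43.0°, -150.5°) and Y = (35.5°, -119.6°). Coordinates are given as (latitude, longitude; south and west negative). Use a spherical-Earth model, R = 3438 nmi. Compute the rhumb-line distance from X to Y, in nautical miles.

Rhumb course C = atan2(Δλ, Δψ) with Δψ = ln[tan(π/4+φ₂/2)/tan(π/4+φ₁/2)] = -0.1693, Δλ = +0.5393 → C = 107.43°
d = R·|Δφ| / |cos C| = 3438·0.13090 / 0.29954 = 1502 nmi

1502 nmi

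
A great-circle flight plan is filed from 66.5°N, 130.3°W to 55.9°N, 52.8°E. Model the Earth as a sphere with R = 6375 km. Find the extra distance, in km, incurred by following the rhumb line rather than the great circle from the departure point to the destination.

Great circle: cos σ = sin φ₁ sin φ₂ + cos φ₁ cos φ₂ cos Δλ,  σ = 1.0049 rad → d_gc = 6406.4 km
Rhumb line: Δψ = -0.3883, q = Δφ/Δψ = 0.4765, d_rh = R√(Δφ²+q²Δλ²) = 9452.1 km
Excess = 9452.1 − 6406.4 = 3045.7 ≈ 3046 km

3046 km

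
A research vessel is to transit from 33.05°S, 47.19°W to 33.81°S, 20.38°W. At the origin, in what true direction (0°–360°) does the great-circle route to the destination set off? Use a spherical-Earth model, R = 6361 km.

θ = atan2( sin Δλ·cos φ₂ ,  cos φ₁ sin φ₂ − sin φ₁ cos φ₂ cos Δλ )
  = atan2(+0.3748, -0.0620) = 99.39°

99.4°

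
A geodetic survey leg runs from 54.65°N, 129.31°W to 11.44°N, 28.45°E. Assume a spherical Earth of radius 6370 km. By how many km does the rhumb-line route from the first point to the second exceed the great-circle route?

Great circle: cos σ = sin φ₁ sin φ₂ + cos φ₁ cos φ₂ cos Δλ,  σ = 1.9424 rad → d_gc = 12373.1 km
Rhumb line: Δψ = -0.9426, q = Δφ/Δψ = 0.8001, d_rh = R√(Δφ²+q²Δλ²) = 14832.1 km
Excess = 14832.1 − 12373.1 = 2459.0 ≈ 2459 km

2459 km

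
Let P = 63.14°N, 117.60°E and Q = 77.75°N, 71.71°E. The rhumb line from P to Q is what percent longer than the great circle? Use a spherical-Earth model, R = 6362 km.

Great circle: σ = 0.3525 rad → d_gc = Rσ = 2242.4 km
Rhumb: Δφ = +0.2550, Δλ = -0.8009, Δψ = +0.7998, q = Δφ/Δψ = 0.3188 → d_rh = R√(Δφ²+q²Δλ²) = 2295.8 km
Excess = (2295.8 − 2242.4) / 2242.4 = 53.4 / 2242.4 = 2.38% ≈ 2.4%

2.4%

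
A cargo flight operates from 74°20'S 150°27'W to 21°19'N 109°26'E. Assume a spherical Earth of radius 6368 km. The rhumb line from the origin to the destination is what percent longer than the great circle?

5.0%

Great circle: σ = 1.9760 rad → d_gc = Rσ = 12583.2 km
Rhumb: Δφ = +1.6694, Δλ = -1.7474, Δψ = +2.3645, q = Δφ/Δψ = 0.7060 → d_rh = R√(Δφ²+q²Δλ²) = 13218.6 km
Excess = (13218.6 − 12583.2) / 12583.2 = 635.4 / 12583.2 = 5.0496% ≈ 5.0%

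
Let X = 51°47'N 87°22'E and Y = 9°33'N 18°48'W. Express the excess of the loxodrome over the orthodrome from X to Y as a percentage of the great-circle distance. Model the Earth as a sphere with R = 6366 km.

Great circle: σ = 1.6103 rad → d_gc = Rσ = 10251.3 km
Rhumb: Δφ = -0.7371, Δλ = -1.8530, Δψ = -0.8926, q = Δφ/Δψ = 0.8258 → d_rh = R√(Δφ²+q²Δλ²) = 10812.6 km
Excess = (10812.6 − 10251.3) / 10251.3 = 561.3 / 10251.3 = 5.48% ≈ 5.5%

5.5%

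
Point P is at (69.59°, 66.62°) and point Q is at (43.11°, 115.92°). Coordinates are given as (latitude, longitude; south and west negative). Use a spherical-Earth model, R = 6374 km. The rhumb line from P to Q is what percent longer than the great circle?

2.2%

Great circle: σ = 0.6326 rad → d_gc = Rσ = 4031.9 km
Rhumb: Δφ = -0.4622, Δλ = +0.8604, Δψ = -0.8792, q = Δφ/Δψ = 0.5256 → d_rh = R√(Δφ²+q²Δλ²) = 4121.8 km
Excess = (4121.8 − 4031.9) / 4031.9 = 89.9 / 4031.9 = 2.23% ≈ 2.2%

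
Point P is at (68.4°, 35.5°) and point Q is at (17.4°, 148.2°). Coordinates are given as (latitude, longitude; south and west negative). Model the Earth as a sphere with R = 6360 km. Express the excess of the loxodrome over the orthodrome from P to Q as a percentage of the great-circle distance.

10.3%

Great circle: σ = 1.4278 rad → d_gc = Rσ = 9081.0 km
Rhumb: Δφ = -0.8901, Δλ = +1.9670, Δψ = -1.3483, q = Δφ/Δψ = 0.6602 → d_rh = R√(Δφ²+q²Δλ²) = 10013.0 km
Excess = (10013.0 − 9081.0) / 9081.0 = 932.0 / 9081.0 = 10.26% ≈ 10.3%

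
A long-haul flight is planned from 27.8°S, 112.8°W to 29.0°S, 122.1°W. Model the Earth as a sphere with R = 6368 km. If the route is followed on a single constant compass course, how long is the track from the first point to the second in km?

Δψ = ln[tan(π/4+φ₂/2)/tan(π/4+φ₁/2)] = -0.0238;  Δφ = -0.0209 rad,  Δλ = -0.1623 rad
q = Δφ/Δψ = 0.8796
d = R·√(Δφ² + q²Δλ²) = 6368·0.14430 = 919 km

919 km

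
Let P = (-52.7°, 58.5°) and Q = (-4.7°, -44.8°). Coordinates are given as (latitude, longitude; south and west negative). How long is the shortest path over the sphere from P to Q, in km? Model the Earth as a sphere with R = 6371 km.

cos σ = sin φ₁ sin φ₂ + cos φ₁ cos φ₂ cos Δλ
      = sin(-52.70°)sin(-4.70°) + cos(-52.70°)cos(-4.70°)cos(-103.30°) = -0.0738
σ = 94.230° → d = Rσ = 6371·1.64462 = 10478 km

10478 km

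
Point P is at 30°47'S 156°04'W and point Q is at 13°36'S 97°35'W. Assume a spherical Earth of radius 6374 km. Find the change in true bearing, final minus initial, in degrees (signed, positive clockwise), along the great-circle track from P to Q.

Initial bearing θ₁ = atan2(sin Δλ cos φ₂, cos φ₁ sin φ₂ − sin φ₁ cos φ₂ cos Δλ) = 85.99°
Final bearing θ₂ = (initial bearing from the destination back to the start) + 180° = 61.85°
Δθ = θ₂ − θ₁ = -24.1°

-24.1°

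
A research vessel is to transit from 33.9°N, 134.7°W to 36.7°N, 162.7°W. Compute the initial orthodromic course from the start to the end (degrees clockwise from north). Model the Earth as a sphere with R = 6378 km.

N = sin Δλ·cos φ₂ = -0.3764;  D = cos φ₁ sin φ₂ − sin φ₁ cos φ₂ cos Δλ = +0.1012
initial course = atan2(N, D) = 285.05°

285.0°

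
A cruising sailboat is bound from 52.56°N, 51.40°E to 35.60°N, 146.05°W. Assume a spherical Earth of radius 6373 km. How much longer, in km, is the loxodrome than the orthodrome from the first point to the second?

2918 km

Great circle: cos σ = sin φ₁ sin φ₂ + cos φ₁ cos φ₂ cos Δλ,  σ = 1.5802 rad → d_gc = 10070.3 km
Rhumb line: Δψ = -0.4165, q = Δφ/Δψ = 0.7108, d_rh = R√(Δφ²+q²Δλ²) = 12988.5 km
Excess = 12988.5 − 10070.3 = 2918.2 ≈ 2918 km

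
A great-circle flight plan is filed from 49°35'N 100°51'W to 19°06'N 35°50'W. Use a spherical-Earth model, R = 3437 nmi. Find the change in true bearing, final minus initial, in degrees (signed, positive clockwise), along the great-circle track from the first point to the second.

+40.9°

Initial bearing θ₁ = atan2(sin Δλ cos φ₂, cos φ₁ sin φ₂ − sin φ₁ cos φ₂ cos Δλ) = 96.11°
Final bearing θ₂ = (initial bearing from the destination back to the start) + 180° = 136.98°
Δθ = θ₂ − θ₁ = +40.9°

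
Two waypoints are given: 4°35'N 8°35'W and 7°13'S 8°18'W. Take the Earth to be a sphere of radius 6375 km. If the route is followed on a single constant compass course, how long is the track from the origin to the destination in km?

1313 km

Rhumb course C = atan2(Δλ, Δψ) with Δψ = ln[tan(π/4+φ₂/2)/tan(π/4+φ₁/2)] = -0.2064, Δλ = +0.0049 → C = 178.63°
d = R·|Δφ| / |cos C| = 6375·0.20595 / 0.99971 = 1313 km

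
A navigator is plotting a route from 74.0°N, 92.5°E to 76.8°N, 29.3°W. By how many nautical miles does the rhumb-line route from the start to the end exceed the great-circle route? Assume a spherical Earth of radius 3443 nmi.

316 nmi

Great circle: cos σ = sin φ₁ sin φ₂ + cos φ₁ cos φ₂ cos Δλ,  σ = 0.4448 rad → d_gc = 1531.4 nmi
Rhumb line: Δψ = +0.1945, q = Δφ/Δψ = 0.2513, d_rh = R√(Δφ²+q²Δλ²) = 1847.0 nmi
Excess = 1847.0 − 1531.4 = 315.6 ≈ 316 nmi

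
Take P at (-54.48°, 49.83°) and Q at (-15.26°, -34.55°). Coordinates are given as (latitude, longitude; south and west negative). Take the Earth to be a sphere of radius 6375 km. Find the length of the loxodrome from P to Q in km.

8587 km

Rhumb course C = atan2(Δλ, Δψ) with Δψ = ln[tan(π/4+φ₂/2)/tan(π/4+φ₁/2)] = +0.8690, Δλ = -1.4727 → C = 300.54°
d = R·|Δφ| / |cos C| = 6375·0.68452 / 0.50818 = 8587 km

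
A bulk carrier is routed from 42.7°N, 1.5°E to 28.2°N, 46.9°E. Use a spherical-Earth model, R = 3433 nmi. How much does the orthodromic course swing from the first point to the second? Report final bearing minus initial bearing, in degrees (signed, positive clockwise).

At departure: θ₁ = atan2(sin Δλ cos φ₂, cos φ₁ sin φ₂ − sin φ₁ cos φ₂ cos Δλ) = 96.58°
At arrival: θ₂ = atan2(sin Δλ cos φ₁, −cos φ₂ sin φ₁ + sin φ₂ cos φ₁ cos Δλ) = 124.06°
Δθ = θ₂ − θ₁ = +27.5°

+27.5°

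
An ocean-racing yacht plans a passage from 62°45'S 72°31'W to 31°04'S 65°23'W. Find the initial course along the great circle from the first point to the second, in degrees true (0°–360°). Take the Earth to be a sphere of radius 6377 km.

θ = atan2( sin Δλ·cos φ₂ ,  cos φ₁ sin φ₂ − sin φ₁ cos φ₂ cos Δλ )
  = atan2(+0.1064, +0.5193) = 11.58°

11.6°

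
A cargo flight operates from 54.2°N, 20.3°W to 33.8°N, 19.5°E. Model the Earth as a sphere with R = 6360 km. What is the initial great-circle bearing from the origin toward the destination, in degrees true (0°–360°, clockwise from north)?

109.9°

θ = atan2( sin Δλ·cos φ₂ ,  cos φ₁ sin φ₂ − sin φ₁ cos φ₂ cos Δλ )
  = atan2(+0.5319, -0.1924) = 109.89°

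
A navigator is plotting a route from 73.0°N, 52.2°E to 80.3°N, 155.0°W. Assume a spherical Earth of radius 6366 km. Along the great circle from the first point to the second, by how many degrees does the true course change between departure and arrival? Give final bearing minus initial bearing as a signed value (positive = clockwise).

+152.1°

Initial bearing θ₁ = atan2(sin Δλ cos φ₂, cos φ₁ sin φ₂ − sin φ₁ cos φ₂ cos Δλ) = 10.12°
Final bearing θ₂ = (initial bearing from the destination back to the start) + 180° = 162.25°
Δθ = θ₂ − θ₁ = +152.1°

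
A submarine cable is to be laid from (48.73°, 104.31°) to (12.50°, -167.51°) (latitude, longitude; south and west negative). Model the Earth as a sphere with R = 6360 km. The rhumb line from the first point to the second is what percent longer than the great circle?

Great circle: σ = 1.3866 rad → d_gc = Rσ = 8818.9 km
Rhumb: Δφ = -0.6323, Δλ = +1.5390, Δψ = -0.7567, q = Δφ/Δψ = 0.8356 → d_rh = R√(Δφ²+q²Δλ²) = 9114.4 km
Excess = (9114.4 − 8818.9) / 8818.9 = 295.5 / 8818.9 = 3.351% ≈ 3.4%

3.4%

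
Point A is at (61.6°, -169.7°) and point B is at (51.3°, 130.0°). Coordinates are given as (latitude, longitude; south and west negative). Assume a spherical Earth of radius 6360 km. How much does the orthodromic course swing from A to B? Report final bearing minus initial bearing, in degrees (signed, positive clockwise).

-51.8°

At departure: θ₁ = atan2(sin Δλ cos φ₂, cos φ₁ sin φ₂ − sin φ₁ cos φ₂ cos Δλ) = 280.30°
At arrival: θ₂ = atan2(sin Δλ cos φ₁, −cos φ₂ sin φ₁ + sin φ₂ cos φ₁ cos Δλ) = 228.46°
Δθ = θ₂ − θ₁ = -51.8°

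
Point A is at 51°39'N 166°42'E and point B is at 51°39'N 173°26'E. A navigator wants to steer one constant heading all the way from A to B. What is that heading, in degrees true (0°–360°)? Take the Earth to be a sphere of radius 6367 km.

Δψ = ln[tan(π/4+φ₂/2)/tan(π/4+φ₁/2)] = +0.0000
Δλ = +0.1175 rad (taken the short way round)
course = atan2(Δλ, Δψ) = 90.00°

90.0°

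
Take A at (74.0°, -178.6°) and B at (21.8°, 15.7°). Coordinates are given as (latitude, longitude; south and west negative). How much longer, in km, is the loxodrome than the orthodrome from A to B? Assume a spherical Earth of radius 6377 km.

Great circle: cos σ = sin φ₁ sin φ₂ + cos φ₁ cos φ₂ cos Δλ,  σ = 1.4616 rad → d_gc = 9320.6 km
Rhumb line: Δψ = -1.5722, q = Δφ/Δψ = 0.5795, d_rh = R√(Δφ²+q²Δλ²) = 12163.9 km
Excess = 12163.9 − 9320.6 = 2843.3 ≈ 2843 km

2843 km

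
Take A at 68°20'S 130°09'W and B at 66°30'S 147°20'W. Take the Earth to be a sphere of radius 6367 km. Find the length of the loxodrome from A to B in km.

Rhumb course C = atan2(Δλ, Δψ) with Δψ = ln[tan(π/4+φ₂/2)/tan(π/4+φ₁/2)] = +0.0834, Δλ = -0.2999 → C = 285.53°
d = R·|Δφ| / |cos C| = 6367·0.03200 / 0.26782 = 761 km

761 km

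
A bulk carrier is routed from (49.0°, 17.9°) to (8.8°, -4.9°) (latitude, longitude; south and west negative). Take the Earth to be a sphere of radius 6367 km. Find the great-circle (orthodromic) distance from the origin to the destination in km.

4946 km

cos σ = sin φ₁ sin φ₂ + cos φ₁ cos φ₂ cos Δλ
      = sin(49.00°)sin(8.80°) + cos(49.00°)cos(8.80°)cos(-22.80°) = 0.7131
σ = 44.509° → d = Rσ = 6367·0.77683 = 4946 km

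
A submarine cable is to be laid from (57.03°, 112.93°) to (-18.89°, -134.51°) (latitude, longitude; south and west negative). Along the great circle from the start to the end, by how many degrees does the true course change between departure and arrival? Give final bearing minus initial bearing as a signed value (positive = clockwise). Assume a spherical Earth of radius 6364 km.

+63.7°

At departure: θ₁ = atan2(sin Δλ cos φ₂, cos φ₁ sin φ₂ − sin φ₁ cos φ₂ cos Δλ) = 81.64°
At arrival: θ₂ = atan2(sin Δλ cos φ₁, −cos φ₂ sin φ₁ + sin φ₂ cos φ₁ cos Δλ) = 145.31°
Δθ = θ₂ − θ₁ = +63.7°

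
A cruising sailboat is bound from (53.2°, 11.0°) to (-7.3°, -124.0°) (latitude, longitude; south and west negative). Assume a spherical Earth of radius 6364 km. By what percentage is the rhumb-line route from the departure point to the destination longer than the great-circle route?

7.7%

Great circle: σ = 2.1199 rad → d_gc = Rσ = 13490.8 km
Rhumb: Δφ = -1.0559, Δλ = -2.3562, Δψ = -1.2284, q = Δφ/Δψ = 0.8596 → d_rh = R√(Δφ²+q²Δλ²) = 14536.0 km
Excess = (14536.0 − 13490.8) / 13490.8 = 1045.2 / 13490.8 = 7.748% ≈ 7.7%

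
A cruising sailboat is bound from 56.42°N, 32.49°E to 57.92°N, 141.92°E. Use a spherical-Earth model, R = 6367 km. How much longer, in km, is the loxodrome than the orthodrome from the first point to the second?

755 km

Great circle: cos σ = sin φ₁ sin φ₂ + cos φ₁ cos φ₂ cos Δλ,  σ = 0.9170 rad → d_gc = 5838.7 km
Rhumb line: Δψ = +0.0483, q = Δφ/Δψ = 0.5421, d_rh = R√(Δφ²+q²Δλ²) = 6593.8 km
Excess = 6593.8 − 5838.7 = 755.1 ≈ 755 km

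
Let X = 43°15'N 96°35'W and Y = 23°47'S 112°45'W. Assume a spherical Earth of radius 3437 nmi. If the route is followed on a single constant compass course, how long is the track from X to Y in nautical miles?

Δψ = ln[tan(π/4+φ₂/2)/tan(π/4+φ₁/2)] = -1.2664;  Δφ = -1.1700 rad,  Δλ = -0.2822 rad
q = Δφ/Δψ = 0.9239
d = R·√(Δφ² + q²Δλ²) = 3437·1.19864 = 4120 nmi

4120 nmi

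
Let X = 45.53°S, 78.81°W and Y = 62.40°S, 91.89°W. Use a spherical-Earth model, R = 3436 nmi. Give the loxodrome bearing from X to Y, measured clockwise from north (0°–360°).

204.1°

Δψ = ln[tan(π/4+φ₂/2)/tan(π/4+φ₁/2)] = -0.5094
Δλ = -0.2283 rad (taken the short way round)
course = atan2(Δλ, Δψ) = 204.14°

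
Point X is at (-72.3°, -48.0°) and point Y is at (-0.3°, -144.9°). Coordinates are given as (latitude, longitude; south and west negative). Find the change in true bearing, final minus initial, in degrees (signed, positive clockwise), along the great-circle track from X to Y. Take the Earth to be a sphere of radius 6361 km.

Initial bearing θ₁ = atan2(sin Δλ cos φ₂, cos φ₁ sin φ₂ − sin φ₁ cos φ₂ cos Δλ) = 263.33°
Final bearing θ₂ = (initial bearing from the destination back to the start) + 180° = 342.42°
Δθ = θ₂ − θ₁ = +79.1°

+79.1°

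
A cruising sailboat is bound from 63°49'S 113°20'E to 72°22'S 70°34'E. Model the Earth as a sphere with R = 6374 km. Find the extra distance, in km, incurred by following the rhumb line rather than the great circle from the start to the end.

40 km

Great circle: cos σ = sin φ₁ sin φ₂ + cos φ₁ cos φ₂ cos Δλ,  σ = 0.3067 rad → d_gc = 1954.6 km
Rhumb line: Δψ = -0.4050, q = Δφ/Δψ = 0.3684, d_rh = R√(Δφ²+q²Δλ²) = 1994.4 km
Excess = 1994.4 − 1954.6 = 39.8 ≈ 40 km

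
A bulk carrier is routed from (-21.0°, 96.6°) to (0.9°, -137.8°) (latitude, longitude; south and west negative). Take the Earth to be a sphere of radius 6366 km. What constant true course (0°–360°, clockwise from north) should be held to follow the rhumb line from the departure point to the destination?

Δψ = ln[tan(π/4+φ₂/2)/tan(π/4+φ₁/2)] = +0.3907
Δλ = +2.1921 rad (taken the short way round)
course = atan2(Δλ, Δψ) = 79.89°

79.9°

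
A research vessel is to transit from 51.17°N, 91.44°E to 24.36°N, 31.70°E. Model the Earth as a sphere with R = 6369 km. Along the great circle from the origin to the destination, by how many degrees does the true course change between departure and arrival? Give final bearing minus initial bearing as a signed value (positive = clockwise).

-39.8°

At departure: θ₁ = atan2(sin Δλ cos φ₂, cos φ₁ sin φ₂ − sin φ₁ cos φ₂ cos Δλ) = 262.83°
At arrival: θ₂ = atan2(sin Δλ cos φ₁, −cos φ₂ sin φ₁ + sin φ₂ cos φ₁ cos Δλ) = 223.07°
Δθ = θ₂ − θ₁ = -39.8°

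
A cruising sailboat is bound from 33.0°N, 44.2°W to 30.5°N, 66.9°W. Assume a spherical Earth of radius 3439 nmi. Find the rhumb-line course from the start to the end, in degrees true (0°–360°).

Δψ = ln[tan(π/4+φ₂/2)/tan(π/4+φ₁/2)] = -0.0513
Δλ = -0.3962 rad (taken the short way round)
course = atan2(Δλ, Δψ) = 262.62°

262.6°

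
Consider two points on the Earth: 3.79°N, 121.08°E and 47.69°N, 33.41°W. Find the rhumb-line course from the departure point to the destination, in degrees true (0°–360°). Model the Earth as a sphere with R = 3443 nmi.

288.1°

Δψ = ln[tan(π/4+φ₂/2)/tan(π/4+φ₁/2)] = +0.8832
Δλ = -2.6964 rad (taken the short way round)
course = atan2(Δλ, Δψ) = 288.14°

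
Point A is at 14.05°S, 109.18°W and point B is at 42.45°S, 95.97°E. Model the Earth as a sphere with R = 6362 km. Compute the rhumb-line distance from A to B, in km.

Rhumb course C = atan2(Δλ, Δψ) with Δψ = ln[tan(π/4+φ₂/2)/tan(π/4+φ₁/2)] = -0.5721, Δλ = -2.7026 → C = 258.05°
d = R·|Δφ| / |cos C| = 6362·0.49567 / 0.20708 = 15228 km

15228 km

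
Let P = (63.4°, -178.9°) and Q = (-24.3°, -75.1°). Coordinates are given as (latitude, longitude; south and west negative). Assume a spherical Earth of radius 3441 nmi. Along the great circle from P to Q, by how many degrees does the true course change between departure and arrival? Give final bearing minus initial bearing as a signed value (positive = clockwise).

+61.2°

Initial bearing θ₁ = atan2(sin Δλ cos φ₂, cos φ₁ sin φ₂ − sin φ₁ cos φ₂ cos Δλ) = 89.34°
Final bearing θ₂ = (initial bearing from the destination back to the start) + 180° = 150.58°
Δθ = θ₂ − θ₁ = +61.2°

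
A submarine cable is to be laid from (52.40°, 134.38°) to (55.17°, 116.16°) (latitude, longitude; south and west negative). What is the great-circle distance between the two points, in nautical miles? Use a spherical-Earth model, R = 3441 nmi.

665 nmi

Haversine: a = sin²(Δφ/2)+cos φ₁ cos φ₂ sin²(Δλ/2) = 0.00932;  σ = 2·atan2(√a,√(1−a))
σ = 11.080° → d = Rσ = 3441·0.19338 = 665 nmi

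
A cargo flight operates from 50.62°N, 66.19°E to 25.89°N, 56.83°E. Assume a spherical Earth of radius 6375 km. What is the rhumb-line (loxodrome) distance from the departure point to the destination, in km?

2866 km

Rhumb course C = atan2(Δλ, Δψ) with Δψ = ln[tan(π/4+φ₂/2)/tan(π/4+φ₁/2)] = -0.5595, Δλ = -0.1634 → C = 196.28°
d = R·|Δφ| / |cos C| = 6375·0.43162 / 0.95993 = 2866 km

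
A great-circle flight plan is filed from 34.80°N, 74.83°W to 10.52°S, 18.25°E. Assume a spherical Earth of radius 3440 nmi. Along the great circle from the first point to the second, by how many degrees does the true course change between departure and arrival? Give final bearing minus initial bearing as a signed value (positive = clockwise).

Initial bearing θ₁ = atan2(sin Δλ cos φ₂, cos φ₁ sin φ₂ − sin φ₁ cos φ₂ cos Δλ) = 96.96°
Final bearing θ₂ = (initial bearing from the destination back to the start) + 180° = 124.00°
Δθ = θ₂ − θ₁ = +27.0°

+27.0°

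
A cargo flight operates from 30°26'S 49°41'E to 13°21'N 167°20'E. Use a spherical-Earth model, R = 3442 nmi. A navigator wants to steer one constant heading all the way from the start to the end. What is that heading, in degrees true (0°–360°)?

Meridional parts: M(φ₁)=-0.5581, M(φ₂)=+0.2351 → ΔM = +0.7932;  Δλ = +2.0534 rad
tan C = Δλ / ΔM = +2.5887 → C = 68.88°

68.9°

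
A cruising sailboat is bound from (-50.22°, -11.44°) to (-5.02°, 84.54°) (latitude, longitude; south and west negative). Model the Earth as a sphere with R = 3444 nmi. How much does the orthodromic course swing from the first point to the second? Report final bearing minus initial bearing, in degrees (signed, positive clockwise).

Initial bearing θ₁ = atan2(sin Δλ cos φ₂, cos φ₁ sin φ₂ − sin φ₁ cos φ₂ cos Δλ) = 97.80°
Final bearing θ₂ = (initial bearing from the destination back to the start) + 180° = 39.52°
Δθ = θ₂ − θ₁ = -58.3°

-58.3°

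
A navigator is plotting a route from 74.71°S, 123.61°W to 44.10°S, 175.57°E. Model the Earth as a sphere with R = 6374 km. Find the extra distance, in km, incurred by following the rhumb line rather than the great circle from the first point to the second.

162 km

Great circle: cos σ = sin φ₁ sin φ₂ + cos φ₁ cos φ₂ cos Δλ,  σ = 0.7019 rad → d_gc = 4474.0 km
Rhumb line: Δψ = +1.1489, q = Δφ/Δψ = 0.4650, d_rh = R√(Δφ²+q²Δλ²) = 4636.3 km
Excess = 4636.3 − 4474.0 = 162.3 ≈ 162 km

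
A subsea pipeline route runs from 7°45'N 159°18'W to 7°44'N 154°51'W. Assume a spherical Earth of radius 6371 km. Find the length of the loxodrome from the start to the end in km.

490 km

Δψ = ln[tan(π/4+φ₂/2)/tan(π/4+φ₁/2)] = -0.0003;  Δφ = -0.0003 rad,  Δλ = +0.0777 rad
q = Δφ/Δψ = 0.9909
d = R·√(Δφ² + q²Δλ²) = 6371·0.07696 = 490 km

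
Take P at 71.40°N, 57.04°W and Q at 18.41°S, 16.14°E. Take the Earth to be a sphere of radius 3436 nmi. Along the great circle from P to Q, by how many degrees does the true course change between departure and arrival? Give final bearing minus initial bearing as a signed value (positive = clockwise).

At departure: θ₁ = atan2(sin Δλ cos φ₂, cos φ₁ sin φ₂ − sin φ₁ cos φ₂ cos Δλ) = 111.67°
At arrival: θ₂ = atan2(sin Δλ cos φ₁, −cos φ₂ sin φ₁ + sin φ₂ cos φ₁ cos Δλ) = 161.80°
Δθ = θ₂ − θ₁ = +50.1°

+50.1°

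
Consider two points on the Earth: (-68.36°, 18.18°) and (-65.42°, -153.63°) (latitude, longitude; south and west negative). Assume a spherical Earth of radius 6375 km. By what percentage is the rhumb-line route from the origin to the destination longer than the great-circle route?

Great circle: σ = 0.8045 rad → d_gc = Rσ = 5128.8 km
Rhumb: Δφ = +0.0513, Δλ = -2.9987, Δψ = +0.1309, q = Δφ/Δψ = 0.3920 → d_rh = R√(Δφ²+q²Δλ²) = 7500.4 km
Excess = (7500.4 − 5128.8) / 5128.8 = 2371.6 / 5128.8 = 46.24% ≈ 46.2%

46.2%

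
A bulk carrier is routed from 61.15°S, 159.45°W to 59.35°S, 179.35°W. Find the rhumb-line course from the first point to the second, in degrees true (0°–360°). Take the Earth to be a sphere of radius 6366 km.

Meridional parts: M(φ₁)=-1.3578, M(φ₂)=-1.2945 → ΔM = +0.0633;  Δλ = -0.3473 rad
tan C = Δλ / ΔM = -5.4843 → C = 280.33°

280.3°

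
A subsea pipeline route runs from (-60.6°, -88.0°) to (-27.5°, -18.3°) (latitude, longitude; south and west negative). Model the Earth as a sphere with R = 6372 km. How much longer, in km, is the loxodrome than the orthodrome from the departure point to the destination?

Great circle: cos σ = sin φ₁ sin φ₂ + cos φ₁ cos φ₂ cos Δλ,  σ = 0.9844 rad → d_gc = 6272.7 km
Rhumb line: Δψ = +0.8386, q = Δφ/Δψ = 0.6889, d_rh = R√(Δφ²+q²Δλ²) = 6486.0 km
Excess = 6486.0 − 6272.7 = 213.3 ≈ 213 km

213 km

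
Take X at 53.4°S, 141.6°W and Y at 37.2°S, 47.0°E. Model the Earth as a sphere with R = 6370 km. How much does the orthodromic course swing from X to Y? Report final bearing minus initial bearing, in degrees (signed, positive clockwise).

Initial bearing θ₁ = atan2(sin Δλ cos φ₂, cos φ₁ sin φ₂ − sin φ₁ cos φ₂ cos Δλ) = 186.84°
Final bearing θ₂ = (initial bearing from the destination back to the start) + 180° = 354.88°
Δθ = θ₂ − θ₁ = +168.0°

+168.0°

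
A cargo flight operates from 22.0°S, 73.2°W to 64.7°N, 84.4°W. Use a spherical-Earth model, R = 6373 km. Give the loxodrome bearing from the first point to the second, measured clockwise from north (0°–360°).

354.1°

Δψ = ln[tan(π/4+φ₂/2)/tan(π/4+φ₁/2)] = +1.8879
Δλ = -0.1955 rad (taken the short way round)
course = atan2(Δλ, Δψ) = 354.09°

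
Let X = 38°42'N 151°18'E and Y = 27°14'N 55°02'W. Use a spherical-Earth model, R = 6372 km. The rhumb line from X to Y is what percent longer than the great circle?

17.7%

Great circle: σ = 1.9132 rad → d_gc = Rσ = 12191.2 km
Rhumb: Δφ = -0.2001, Δλ = +2.6820, Δψ = -0.2393, q = Δφ/Δψ = 0.8364 → d_rh = R√(Δφ²+q²Δλ²) = 14350.6 km
Excess = (14350.6 − 12191.2) / 12191.2 = 2159.4 / 12191.2 = 17.71% ≈ 17.7%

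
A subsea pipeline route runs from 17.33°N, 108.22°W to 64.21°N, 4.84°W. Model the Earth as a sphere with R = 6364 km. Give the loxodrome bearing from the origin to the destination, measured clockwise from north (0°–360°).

57.1°

Δψ = ln[tan(π/4+φ₂/2)/tan(π/4+φ₁/2)] = +1.1671
Δλ = +1.8043 rad (taken the short way round)
course = atan2(Δλ, Δψ) = 57.10°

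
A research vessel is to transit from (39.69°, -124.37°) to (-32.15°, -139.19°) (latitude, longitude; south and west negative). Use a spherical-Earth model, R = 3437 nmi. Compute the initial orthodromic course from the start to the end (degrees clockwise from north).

193.1°

N = sin Δλ·cos φ₂ = -0.2166;  D = cos φ₁ sin φ₂ − sin φ₁ cos φ₂ cos Δλ = -0.9322
initial course = atan2(N, D) = 193.08°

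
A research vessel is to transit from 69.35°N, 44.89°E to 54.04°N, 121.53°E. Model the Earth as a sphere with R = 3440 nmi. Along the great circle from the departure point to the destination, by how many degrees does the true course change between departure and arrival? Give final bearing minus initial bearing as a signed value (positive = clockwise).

+70.1°

At departure: θ₁ = atan2(sin Δλ cos φ₂, cos φ₁ sin φ₂ − sin φ₁ cos φ₂ cos Δλ) = 74.50°
At arrival: θ₂ = atan2(sin Δλ cos φ₁, −cos φ₂ sin φ₁ + sin φ₂ cos φ₁ cos Δλ) = 144.64°
Δθ = θ₂ − θ₁ = +70.1°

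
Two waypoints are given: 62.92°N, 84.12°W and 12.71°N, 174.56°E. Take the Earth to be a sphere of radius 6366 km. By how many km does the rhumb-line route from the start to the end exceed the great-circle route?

629 km

Great circle: cos σ = sin φ₁ sin φ₂ + cos φ₁ cos φ₂ cos Δλ,  σ = 1.4619 rad → d_gc = 9306.2 km
Rhumb line: Δψ = -1.2000, q = Δφ/Δψ = 0.7302, d_rh = R√(Δφ²+q²Δλ²) = 9934.9 km
Excess = 9934.9 − 9306.2 = 628.7 ≈ 629 km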